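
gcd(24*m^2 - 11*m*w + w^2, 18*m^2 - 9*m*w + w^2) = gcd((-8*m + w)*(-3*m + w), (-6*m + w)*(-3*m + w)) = -3*m + w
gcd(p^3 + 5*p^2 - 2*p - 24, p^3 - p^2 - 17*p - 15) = p + 3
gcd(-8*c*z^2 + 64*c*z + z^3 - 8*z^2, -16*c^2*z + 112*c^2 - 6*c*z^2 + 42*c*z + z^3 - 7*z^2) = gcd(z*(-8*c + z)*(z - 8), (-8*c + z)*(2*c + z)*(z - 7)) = -8*c + z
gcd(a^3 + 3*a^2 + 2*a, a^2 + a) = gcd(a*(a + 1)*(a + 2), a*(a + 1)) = a^2 + a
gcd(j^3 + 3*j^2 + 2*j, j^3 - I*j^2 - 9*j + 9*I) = 1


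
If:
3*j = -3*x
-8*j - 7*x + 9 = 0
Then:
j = 9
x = -9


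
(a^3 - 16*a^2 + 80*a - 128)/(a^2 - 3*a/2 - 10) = 2*(a^2 - 12*a + 32)/(2*a + 5)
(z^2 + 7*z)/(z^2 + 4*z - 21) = z/(z - 3)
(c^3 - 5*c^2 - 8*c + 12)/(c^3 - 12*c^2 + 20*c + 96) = (c - 1)/(c - 8)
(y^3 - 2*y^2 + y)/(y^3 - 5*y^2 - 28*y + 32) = y*(y - 1)/(y^2 - 4*y - 32)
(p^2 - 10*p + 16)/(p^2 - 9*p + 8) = (p - 2)/(p - 1)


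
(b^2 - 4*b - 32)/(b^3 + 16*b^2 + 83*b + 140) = (b - 8)/(b^2 + 12*b + 35)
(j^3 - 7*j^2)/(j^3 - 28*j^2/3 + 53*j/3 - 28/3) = 3*j^2/(3*j^2 - 7*j + 4)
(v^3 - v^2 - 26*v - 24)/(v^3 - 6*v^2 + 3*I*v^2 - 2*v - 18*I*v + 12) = (v^2 + 5*v + 4)/(v^2 + 3*I*v - 2)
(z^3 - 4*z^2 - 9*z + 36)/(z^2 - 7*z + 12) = z + 3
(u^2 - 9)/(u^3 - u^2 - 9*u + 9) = 1/(u - 1)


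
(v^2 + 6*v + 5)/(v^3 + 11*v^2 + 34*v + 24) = (v + 5)/(v^2 + 10*v + 24)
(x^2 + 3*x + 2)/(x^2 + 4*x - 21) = (x^2 + 3*x + 2)/(x^2 + 4*x - 21)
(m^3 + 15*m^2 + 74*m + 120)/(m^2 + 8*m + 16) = (m^2 + 11*m + 30)/(m + 4)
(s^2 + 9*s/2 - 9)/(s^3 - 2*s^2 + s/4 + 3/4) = 2*(s + 6)/(2*s^2 - s - 1)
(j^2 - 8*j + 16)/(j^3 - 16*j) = (j - 4)/(j*(j + 4))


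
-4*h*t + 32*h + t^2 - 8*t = (-4*h + t)*(t - 8)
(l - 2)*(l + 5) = l^2 + 3*l - 10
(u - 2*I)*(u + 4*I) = u^2 + 2*I*u + 8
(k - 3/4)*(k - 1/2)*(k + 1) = k^3 - k^2/4 - 7*k/8 + 3/8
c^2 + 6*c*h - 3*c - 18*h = (c - 3)*(c + 6*h)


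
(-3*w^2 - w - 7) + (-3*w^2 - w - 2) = -6*w^2 - 2*w - 9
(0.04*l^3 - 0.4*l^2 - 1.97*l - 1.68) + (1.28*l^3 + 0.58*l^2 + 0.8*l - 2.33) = 1.32*l^3 + 0.18*l^2 - 1.17*l - 4.01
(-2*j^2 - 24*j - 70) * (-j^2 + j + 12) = 2*j^4 + 22*j^3 + 22*j^2 - 358*j - 840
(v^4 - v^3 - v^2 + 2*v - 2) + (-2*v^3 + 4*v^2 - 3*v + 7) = v^4 - 3*v^3 + 3*v^2 - v + 5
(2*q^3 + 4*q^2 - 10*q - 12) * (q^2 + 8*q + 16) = 2*q^5 + 20*q^4 + 54*q^3 - 28*q^2 - 256*q - 192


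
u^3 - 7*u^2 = u^2*(u - 7)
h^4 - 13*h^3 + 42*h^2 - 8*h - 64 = (h - 8)*(h - 4)*(h - 2)*(h + 1)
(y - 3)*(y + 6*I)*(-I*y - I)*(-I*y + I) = -y^4 + 3*y^3 - 6*I*y^3 + y^2 + 18*I*y^2 - 3*y + 6*I*y - 18*I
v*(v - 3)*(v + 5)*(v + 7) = v^4 + 9*v^3 - v^2 - 105*v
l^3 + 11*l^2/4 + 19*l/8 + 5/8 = (l + 1/2)*(l + 1)*(l + 5/4)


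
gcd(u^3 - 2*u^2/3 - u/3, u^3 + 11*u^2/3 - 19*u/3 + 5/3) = u - 1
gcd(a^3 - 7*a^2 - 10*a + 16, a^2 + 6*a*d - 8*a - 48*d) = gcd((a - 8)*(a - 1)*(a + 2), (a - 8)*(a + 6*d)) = a - 8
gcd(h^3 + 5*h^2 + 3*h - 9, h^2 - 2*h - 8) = 1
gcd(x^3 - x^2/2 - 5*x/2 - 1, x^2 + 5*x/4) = 1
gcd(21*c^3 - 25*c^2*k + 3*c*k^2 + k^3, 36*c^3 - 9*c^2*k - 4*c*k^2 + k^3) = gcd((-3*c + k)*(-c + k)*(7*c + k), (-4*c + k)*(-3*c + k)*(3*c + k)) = 3*c - k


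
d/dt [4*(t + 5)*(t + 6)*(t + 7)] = 12*t^2 + 144*t + 428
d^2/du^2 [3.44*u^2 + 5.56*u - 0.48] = 6.88000000000000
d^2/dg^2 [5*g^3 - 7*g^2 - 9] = 30*g - 14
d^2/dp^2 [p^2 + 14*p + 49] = 2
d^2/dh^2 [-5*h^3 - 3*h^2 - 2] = -30*h - 6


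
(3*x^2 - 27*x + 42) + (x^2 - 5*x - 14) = 4*x^2 - 32*x + 28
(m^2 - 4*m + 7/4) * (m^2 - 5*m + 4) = m^4 - 9*m^3 + 103*m^2/4 - 99*m/4 + 7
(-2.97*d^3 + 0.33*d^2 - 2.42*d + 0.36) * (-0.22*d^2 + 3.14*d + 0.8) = 0.6534*d^5 - 9.3984*d^4 - 0.8074*d^3 - 7.414*d^2 - 0.8056*d + 0.288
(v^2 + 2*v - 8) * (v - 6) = v^3 - 4*v^2 - 20*v + 48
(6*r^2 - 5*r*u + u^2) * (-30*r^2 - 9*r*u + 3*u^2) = -180*r^4 + 96*r^3*u + 33*r^2*u^2 - 24*r*u^3 + 3*u^4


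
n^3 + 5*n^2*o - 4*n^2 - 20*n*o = n*(n - 4)*(n + 5*o)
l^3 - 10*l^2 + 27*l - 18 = (l - 6)*(l - 3)*(l - 1)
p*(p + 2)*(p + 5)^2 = p^4 + 12*p^3 + 45*p^2 + 50*p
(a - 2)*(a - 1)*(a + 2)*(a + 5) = a^4 + 4*a^3 - 9*a^2 - 16*a + 20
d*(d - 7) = d^2 - 7*d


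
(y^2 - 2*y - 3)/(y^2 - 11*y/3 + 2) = 3*(y + 1)/(3*y - 2)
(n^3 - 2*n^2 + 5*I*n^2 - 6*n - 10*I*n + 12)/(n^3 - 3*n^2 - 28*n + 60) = (n^2 + 5*I*n - 6)/(n^2 - n - 30)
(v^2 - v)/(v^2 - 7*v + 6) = v/(v - 6)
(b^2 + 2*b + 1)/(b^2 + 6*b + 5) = (b + 1)/(b + 5)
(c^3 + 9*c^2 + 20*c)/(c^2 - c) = (c^2 + 9*c + 20)/(c - 1)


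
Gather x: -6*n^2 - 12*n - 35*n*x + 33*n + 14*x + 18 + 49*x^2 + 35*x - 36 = -6*n^2 + 21*n + 49*x^2 + x*(49 - 35*n) - 18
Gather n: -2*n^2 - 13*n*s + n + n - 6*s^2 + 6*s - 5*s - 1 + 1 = -2*n^2 + n*(2 - 13*s) - 6*s^2 + s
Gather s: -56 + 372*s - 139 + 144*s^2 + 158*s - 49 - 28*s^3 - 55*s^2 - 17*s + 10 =-28*s^3 + 89*s^2 + 513*s - 234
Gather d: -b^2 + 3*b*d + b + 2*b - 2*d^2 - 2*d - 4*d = -b^2 + 3*b - 2*d^2 + d*(3*b - 6)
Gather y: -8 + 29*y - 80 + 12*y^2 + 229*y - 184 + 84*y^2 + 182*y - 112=96*y^2 + 440*y - 384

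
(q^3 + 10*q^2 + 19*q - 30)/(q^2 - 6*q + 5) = (q^2 + 11*q + 30)/(q - 5)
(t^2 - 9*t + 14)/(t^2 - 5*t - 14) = (t - 2)/(t + 2)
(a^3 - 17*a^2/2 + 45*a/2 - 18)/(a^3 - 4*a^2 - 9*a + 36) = (a - 3/2)/(a + 3)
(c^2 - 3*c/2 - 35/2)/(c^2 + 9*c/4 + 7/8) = 4*(2*c^2 - 3*c - 35)/(8*c^2 + 18*c + 7)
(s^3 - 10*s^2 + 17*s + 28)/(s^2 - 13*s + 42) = (s^2 - 3*s - 4)/(s - 6)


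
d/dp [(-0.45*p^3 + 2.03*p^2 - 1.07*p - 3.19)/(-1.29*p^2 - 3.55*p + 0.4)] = (0.5805*p^4 + 3.195*p^3 - 9.1268*p^2 - 6.6062*p - 11.7525)/(1.6641*p^4 + 9.159*p^3 + 11.5705*p^2 - 2.84*p + 0.16)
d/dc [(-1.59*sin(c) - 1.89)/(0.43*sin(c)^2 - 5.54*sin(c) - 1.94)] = (0.6837*sin(c)^2 + 1.6254*sin(c) - 7.386)*cos(c)/(0.1849*sin(c)^4 - 4.7644*sin(c)^3 + 29.0232*sin(c)^2 + 21.4952*sin(c) + 3.7636)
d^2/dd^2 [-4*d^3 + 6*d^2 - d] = 12 - 24*d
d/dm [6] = 0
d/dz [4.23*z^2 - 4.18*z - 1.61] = 8.46*z - 4.18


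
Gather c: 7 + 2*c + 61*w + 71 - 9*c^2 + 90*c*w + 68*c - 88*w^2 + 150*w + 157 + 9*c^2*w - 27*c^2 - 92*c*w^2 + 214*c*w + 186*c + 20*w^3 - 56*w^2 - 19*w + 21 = c^2*(9*w - 36) + c*(-92*w^2 + 304*w + 256) + 20*w^3 - 144*w^2 + 192*w + 256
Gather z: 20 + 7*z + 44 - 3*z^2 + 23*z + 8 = -3*z^2 + 30*z + 72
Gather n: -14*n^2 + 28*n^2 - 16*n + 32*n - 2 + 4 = 14*n^2 + 16*n + 2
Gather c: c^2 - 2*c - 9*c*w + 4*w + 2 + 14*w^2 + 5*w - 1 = c^2 + c*(-9*w - 2) + 14*w^2 + 9*w + 1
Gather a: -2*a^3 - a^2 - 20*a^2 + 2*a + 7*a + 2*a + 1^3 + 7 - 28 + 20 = -2*a^3 - 21*a^2 + 11*a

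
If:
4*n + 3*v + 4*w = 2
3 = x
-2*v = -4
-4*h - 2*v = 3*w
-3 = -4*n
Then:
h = 5/16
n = 3/4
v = 2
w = -7/4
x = 3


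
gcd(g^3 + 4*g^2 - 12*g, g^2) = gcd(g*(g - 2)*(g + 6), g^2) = g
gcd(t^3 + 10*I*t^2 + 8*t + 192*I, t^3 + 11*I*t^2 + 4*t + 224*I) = t^2 + 4*I*t + 32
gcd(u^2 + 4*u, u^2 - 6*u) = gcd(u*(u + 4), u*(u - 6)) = u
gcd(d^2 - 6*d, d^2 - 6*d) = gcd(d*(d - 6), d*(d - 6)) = d^2 - 6*d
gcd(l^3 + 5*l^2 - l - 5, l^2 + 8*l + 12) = 1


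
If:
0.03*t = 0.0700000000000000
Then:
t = 2.33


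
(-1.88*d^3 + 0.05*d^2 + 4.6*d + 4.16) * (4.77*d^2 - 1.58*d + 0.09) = -8.9676*d^5 + 3.2089*d^4 + 21.6938*d^3 + 12.5797*d^2 - 6.1588*d + 0.3744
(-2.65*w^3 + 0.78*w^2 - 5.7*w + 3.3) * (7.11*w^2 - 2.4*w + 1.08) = -18.8415*w^5 + 11.9058*w^4 - 45.261*w^3 + 37.9854*w^2 - 14.076*w + 3.564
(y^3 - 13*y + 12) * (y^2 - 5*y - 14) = y^5 - 5*y^4 - 27*y^3 + 77*y^2 + 122*y - 168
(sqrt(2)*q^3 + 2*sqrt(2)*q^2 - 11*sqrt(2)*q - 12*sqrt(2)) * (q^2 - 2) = sqrt(2)*q^5 + 2*sqrt(2)*q^4 - 13*sqrt(2)*q^3 - 16*sqrt(2)*q^2 + 22*sqrt(2)*q + 24*sqrt(2)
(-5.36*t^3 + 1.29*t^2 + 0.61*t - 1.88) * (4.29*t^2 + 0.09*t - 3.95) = -22.9944*t^5 + 5.0517*t^4 + 23.905*t^3 - 13.1058*t^2 - 2.5787*t + 7.426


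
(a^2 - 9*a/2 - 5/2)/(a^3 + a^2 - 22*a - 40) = (a + 1/2)/(a^2 + 6*a + 8)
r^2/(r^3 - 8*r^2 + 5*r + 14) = r^2/(r^3 - 8*r^2 + 5*r + 14)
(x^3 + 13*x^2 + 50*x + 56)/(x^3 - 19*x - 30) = (x^2 + 11*x + 28)/(x^2 - 2*x - 15)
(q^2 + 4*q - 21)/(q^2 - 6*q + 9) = (q + 7)/(q - 3)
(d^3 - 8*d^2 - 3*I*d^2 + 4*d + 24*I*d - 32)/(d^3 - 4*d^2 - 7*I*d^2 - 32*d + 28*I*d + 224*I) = (d^2 - 3*I*d + 4)/(d^2 + d*(4 - 7*I) - 28*I)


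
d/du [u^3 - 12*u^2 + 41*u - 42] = 3*u^2 - 24*u + 41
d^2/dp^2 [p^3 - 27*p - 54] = 6*p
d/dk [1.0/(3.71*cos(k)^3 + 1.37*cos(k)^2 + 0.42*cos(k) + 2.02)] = (11.13*cos(k)^2 + 2.74*cos(k) + 0.42)*sin(k)/(3.71*cos(k)^3 + 1.37*cos(k)^2 + 0.42*cos(k) + 2.02)^2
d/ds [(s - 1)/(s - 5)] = -4/(s - 5)^2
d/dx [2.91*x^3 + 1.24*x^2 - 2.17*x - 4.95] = 8.73*x^2 + 2.48*x - 2.17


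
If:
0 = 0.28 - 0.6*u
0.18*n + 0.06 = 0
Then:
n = -0.33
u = 0.47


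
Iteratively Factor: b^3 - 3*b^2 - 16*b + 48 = (b - 3)*(b^2 - 16) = (b - 4)*(b - 3)*(b + 4)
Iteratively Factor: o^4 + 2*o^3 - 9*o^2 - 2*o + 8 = (o + 4)*(o^3 - 2*o^2 - o + 2) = (o + 1)*(o + 4)*(o^2 - 3*o + 2) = (o - 2)*(o + 1)*(o + 4)*(o - 1)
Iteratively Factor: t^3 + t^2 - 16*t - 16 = (t - 4)*(t^2 + 5*t + 4) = (t - 4)*(t + 1)*(t + 4)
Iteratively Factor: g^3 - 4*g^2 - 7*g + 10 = (g - 1)*(g^2 - 3*g - 10) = (g - 1)*(g + 2)*(g - 5)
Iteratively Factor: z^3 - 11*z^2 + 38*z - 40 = (z - 2)*(z^2 - 9*z + 20) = (z - 5)*(z - 2)*(z - 4)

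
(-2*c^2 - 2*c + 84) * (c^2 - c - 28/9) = -2*c^4 + 830*c^2/9 - 700*c/9 - 784/3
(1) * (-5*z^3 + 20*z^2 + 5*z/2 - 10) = -5*z^3 + 20*z^2 + 5*z/2 - 10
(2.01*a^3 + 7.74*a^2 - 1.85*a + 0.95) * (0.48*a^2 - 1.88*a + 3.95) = 0.9648*a^5 - 0.0635999999999997*a^4 - 7.4997*a^3 + 34.507*a^2 - 9.0935*a + 3.7525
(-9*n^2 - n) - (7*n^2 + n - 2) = -16*n^2 - 2*n + 2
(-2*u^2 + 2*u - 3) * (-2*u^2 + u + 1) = 4*u^4 - 6*u^3 + 6*u^2 - u - 3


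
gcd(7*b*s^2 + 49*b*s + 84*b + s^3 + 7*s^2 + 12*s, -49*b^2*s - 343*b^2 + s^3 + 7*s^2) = 7*b + s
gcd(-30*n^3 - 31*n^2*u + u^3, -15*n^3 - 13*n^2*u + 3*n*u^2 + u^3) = 5*n^2 + 6*n*u + u^2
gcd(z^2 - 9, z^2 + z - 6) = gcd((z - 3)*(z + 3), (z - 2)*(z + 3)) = z + 3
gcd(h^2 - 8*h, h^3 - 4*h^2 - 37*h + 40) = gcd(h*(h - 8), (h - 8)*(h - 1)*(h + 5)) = h - 8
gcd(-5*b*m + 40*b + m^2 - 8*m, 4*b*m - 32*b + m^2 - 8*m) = m - 8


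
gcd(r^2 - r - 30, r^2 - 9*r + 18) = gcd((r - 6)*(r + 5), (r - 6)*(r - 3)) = r - 6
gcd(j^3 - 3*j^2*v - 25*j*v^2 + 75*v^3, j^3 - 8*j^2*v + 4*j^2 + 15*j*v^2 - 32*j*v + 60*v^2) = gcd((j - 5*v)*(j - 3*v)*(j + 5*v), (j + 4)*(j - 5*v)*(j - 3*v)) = j^2 - 8*j*v + 15*v^2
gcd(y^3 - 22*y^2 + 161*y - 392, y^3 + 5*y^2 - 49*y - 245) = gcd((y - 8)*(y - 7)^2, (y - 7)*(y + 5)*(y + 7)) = y - 7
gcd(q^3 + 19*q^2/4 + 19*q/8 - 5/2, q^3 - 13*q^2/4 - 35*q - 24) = q + 4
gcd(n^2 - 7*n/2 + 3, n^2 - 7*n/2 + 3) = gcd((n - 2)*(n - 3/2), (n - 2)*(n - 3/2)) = n^2 - 7*n/2 + 3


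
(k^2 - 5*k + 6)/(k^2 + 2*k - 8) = (k - 3)/(k + 4)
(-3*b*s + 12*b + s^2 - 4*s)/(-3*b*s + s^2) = (s - 4)/s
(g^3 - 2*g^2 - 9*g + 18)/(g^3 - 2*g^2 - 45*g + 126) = (g^2 + g - 6)/(g^2 + g - 42)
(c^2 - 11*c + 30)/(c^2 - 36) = (c - 5)/(c + 6)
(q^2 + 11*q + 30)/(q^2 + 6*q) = (q + 5)/q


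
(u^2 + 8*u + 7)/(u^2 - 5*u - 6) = (u + 7)/(u - 6)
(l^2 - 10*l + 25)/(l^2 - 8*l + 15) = (l - 5)/(l - 3)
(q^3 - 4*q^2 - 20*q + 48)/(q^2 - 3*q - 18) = (q^2 + 2*q - 8)/(q + 3)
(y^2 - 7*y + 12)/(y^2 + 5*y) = (y^2 - 7*y + 12)/(y*(y + 5))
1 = 1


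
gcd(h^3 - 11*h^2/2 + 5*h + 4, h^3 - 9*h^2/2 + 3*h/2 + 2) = h^2 - 7*h/2 - 2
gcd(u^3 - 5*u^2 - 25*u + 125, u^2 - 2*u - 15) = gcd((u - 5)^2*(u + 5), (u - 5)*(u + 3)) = u - 5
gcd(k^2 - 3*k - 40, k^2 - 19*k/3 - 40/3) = k - 8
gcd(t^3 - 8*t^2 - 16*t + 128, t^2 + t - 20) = t - 4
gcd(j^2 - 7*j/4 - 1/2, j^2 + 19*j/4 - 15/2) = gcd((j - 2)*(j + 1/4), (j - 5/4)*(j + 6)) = 1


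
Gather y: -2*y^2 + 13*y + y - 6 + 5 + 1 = -2*y^2 + 14*y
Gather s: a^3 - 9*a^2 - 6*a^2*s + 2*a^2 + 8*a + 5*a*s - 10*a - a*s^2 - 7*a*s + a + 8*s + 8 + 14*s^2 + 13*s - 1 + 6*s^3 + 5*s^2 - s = a^3 - 7*a^2 - a + 6*s^3 + s^2*(19 - a) + s*(-6*a^2 - 2*a + 20) + 7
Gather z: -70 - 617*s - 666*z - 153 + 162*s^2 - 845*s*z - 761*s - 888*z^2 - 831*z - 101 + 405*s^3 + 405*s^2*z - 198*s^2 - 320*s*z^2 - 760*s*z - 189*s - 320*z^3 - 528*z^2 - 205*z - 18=405*s^3 - 36*s^2 - 1567*s - 320*z^3 + z^2*(-320*s - 1416) + z*(405*s^2 - 1605*s - 1702) - 342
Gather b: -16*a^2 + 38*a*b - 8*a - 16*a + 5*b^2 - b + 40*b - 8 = -16*a^2 - 24*a + 5*b^2 + b*(38*a + 39) - 8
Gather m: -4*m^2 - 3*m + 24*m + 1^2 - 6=-4*m^2 + 21*m - 5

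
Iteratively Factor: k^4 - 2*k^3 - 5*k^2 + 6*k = (k - 3)*(k^3 + k^2 - 2*k) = (k - 3)*(k - 1)*(k^2 + 2*k) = k*(k - 3)*(k - 1)*(k + 2)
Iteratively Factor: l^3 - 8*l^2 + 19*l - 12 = (l - 1)*(l^2 - 7*l + 12) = (l - 4)*(l - 1)*(l - 3)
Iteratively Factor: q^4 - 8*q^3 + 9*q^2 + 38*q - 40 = (q + 2)*(q^3 - 10*q^2 + 29*q - 20) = (q - 4)*(q + 2)*(q^2 - 6*q + 5) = (q - 4)*(q - 1)*(q + 2)*(q - 5)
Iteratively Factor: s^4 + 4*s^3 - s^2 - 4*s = (s - 1)*(s^3 + 5*s^2 + 4*s) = (s - 1)*(s + 4)*(s^2 + s) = s*(s - 1)*(s + 4)*(s + 1)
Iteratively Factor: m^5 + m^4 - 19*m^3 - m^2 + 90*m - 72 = (m - 1)*(m^4 + 2*m^3 - 17*m^2 - 18*m + 72) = (m - 3)*(m - 1)*(m^3 + 5*m^2 - 2*m - 24) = (m - 3)*(m - 1)*(m + 3)*(m^2 + 2*m - 8) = (m - 3)*(m - 1)*(m + 3)*(m + 4)*(m - 2)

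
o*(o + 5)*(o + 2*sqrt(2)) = o^3 + 2*sqrt(2)*o^2 + 5*o^2 + 10*sqrt(2)*o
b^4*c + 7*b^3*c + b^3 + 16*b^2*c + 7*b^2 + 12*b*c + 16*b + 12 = (b + 2)^2*(b + 3)*(b*c + 1)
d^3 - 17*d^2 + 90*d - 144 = (d - 8)*(d - 6)*(d - 3)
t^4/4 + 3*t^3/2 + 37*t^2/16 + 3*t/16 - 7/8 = (t/4 + 1/2)*(t - 1/2)*(t + 1)*(t + 7/2)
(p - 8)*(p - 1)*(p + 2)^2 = p^4 - 5*p^3 - 24*p^2 - 4*p + 32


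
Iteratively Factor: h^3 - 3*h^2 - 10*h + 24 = (h - 2)*(h^2 - h - 12) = (h - 4)*(h - 2)*(h + 3)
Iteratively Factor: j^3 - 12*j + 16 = (j + 4)*(j^2 - 4*j + 4) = (j - 2)*(j + 4)*(j - 2)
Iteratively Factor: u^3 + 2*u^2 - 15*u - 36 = (u + 3)*(u^2 - u - 12) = (u - 4)*(u + 3)*(u + 3)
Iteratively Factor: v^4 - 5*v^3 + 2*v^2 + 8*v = (v - 4)*(v^3 - v^2 - 2*v) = (v - 4)*(v + 1)*(v^2 - 2*v) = (v - 4)*(v - 2)*(v + 1)*(v)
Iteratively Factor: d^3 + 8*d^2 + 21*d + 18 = (d + 3)*(d^2 + 5*d + 6) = (d + 2)*(d + 3)*(d + 3)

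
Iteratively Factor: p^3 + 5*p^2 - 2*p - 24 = (p + 3)*(p^2 + 2*p - 8) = (p - 2)*(p + 3)*(p + 4)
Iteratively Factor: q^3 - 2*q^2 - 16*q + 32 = (q - 2)*(q^2 - 16) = (q - 4)*(q - 2)*(q + 4)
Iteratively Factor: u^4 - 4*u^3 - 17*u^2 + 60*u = (u - 5)*(u^3 + u^2 - 12*u) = (u - 5)*(u + 4)*(u^2 - 3*u) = (u - 5)*(u - 3)*(u + 4)*(u)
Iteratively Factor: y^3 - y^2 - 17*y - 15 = (y + 3)*(y^2 - 4*y - 5) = (y - 5)*(y + 3)*(y + 1)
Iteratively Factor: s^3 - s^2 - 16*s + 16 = (s - 4)*(s^2 + 3*s - 4) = (s - 4)*(s + 4)*(s - 1)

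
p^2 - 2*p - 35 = (p - 7)*(p + 5)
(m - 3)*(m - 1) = m^2 - 4*m + 3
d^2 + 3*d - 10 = (d - 2)*(d + 5)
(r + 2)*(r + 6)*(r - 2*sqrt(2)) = r^3 - 2*sqrt(2)*r^2 + 8*r^2 - 16*sqrt(2)*r + 12*r - 24*sqrt(2)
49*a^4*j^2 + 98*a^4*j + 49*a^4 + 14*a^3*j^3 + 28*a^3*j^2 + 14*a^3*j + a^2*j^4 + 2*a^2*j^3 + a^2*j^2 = (7*a + j)^2*(a*j + a)^2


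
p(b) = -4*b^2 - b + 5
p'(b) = -8*b - 1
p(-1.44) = -1.85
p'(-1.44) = 10.52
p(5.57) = -124.67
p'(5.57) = -45.56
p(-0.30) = 4.94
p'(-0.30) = 1.40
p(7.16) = -207.22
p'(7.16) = -58.28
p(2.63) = -25.30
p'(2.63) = -22.04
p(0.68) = 2.47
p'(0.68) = -6.44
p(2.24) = -17.31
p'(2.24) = -18.92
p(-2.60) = -19.44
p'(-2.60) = 19.80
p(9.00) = -328.00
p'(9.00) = -73.00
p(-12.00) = -559.00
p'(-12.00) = 95.00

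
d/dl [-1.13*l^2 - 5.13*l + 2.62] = -2.26*l - 5.13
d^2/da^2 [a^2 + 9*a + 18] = 2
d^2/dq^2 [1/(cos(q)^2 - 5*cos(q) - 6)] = (4*sin(q)^4 - 51*sin(q)^2 - 45*cos(q)/4 - 15*cos(3*q)/4 - 15)/(sin(q)^2 + 5*cos(q) + 5)^3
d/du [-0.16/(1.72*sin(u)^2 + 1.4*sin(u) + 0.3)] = (0.5504*sin(u) + 0.224)*cos(u)/(1.72*sin(u)^2 + 1.4*sin(u) + 0.3)^2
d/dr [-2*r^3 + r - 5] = 1 - 6*r^2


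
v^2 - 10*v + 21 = (v - 7)*(v - 3)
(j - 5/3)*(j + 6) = j^2 + 13*j/3 - 10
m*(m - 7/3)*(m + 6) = m^3 + 11*m^2/3 - 14*m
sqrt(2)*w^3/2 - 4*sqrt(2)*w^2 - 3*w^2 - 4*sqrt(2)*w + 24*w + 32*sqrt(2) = (w - 8)*(w - 4*sqrt(2))*(sqrt(2)*w/2 + 1)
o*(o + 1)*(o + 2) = o^3 + 3*o^2 + 2*o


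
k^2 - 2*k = k*(k - 2)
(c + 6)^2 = c^2 + 12*c + 36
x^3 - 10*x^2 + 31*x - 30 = (x - 5)*(x - 3)*(x - 2)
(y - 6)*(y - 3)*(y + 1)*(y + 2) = y^4 - 6*y^3 - 7*y^2 + 36*y + 36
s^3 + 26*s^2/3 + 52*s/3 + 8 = (s + 2/3)*(s + 2)*(s + 6)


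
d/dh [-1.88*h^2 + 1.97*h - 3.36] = 1.97 - 3.76*h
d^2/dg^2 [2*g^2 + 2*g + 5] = 4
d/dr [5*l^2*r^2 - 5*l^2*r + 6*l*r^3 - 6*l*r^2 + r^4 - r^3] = 10*l^2*r - 5*l^2 + 18*l*r^2 - 12*l*r + 4*r^3 - 3*r^2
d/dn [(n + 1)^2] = 2*n + 2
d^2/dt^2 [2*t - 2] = 0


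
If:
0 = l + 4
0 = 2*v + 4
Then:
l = -4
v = -2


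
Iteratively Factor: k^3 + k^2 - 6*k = (k)*(k^2 + k - 6) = k*(k - 2)*(k + 3)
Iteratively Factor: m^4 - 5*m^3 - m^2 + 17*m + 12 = (m + 1)*(m^3 - 6*m^2 + 5*m + 12) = (m + 1)^2*(m^2 - 7*m + 12) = (m - 4)*(m + 1)^2*(m - 3)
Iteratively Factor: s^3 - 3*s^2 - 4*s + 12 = (s - 3)*(s^2 - 4) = (s - 3)*(s + 2)*(s - 2)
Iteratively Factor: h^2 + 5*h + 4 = (h + 4)*(h + 1)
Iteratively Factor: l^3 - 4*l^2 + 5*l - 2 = (l - 1)*(l^2 - 3*l + 2) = (l - 2)*(l - 1)*(l - 1)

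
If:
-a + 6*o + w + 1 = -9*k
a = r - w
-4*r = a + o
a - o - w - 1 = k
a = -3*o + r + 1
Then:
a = 108/239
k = -20/239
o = 32/239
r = -35/239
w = -143/239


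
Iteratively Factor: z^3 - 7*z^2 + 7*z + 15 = (z - 5)*(z^2 - 2*z - 3) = (z - 5)*(z - 3)*(z + 1)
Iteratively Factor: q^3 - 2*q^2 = (q - 2)*(q^2) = q*(q - 2)*(q)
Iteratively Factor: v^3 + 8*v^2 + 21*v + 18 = (v + 3)*(v^2 + 5*v + 6) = (v + 3)^2*(v + 2)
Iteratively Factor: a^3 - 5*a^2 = (a)*(a^2 - 5*a) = a^2*(a - 5)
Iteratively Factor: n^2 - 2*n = (n - 2)*(n)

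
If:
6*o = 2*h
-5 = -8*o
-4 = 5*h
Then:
No Solution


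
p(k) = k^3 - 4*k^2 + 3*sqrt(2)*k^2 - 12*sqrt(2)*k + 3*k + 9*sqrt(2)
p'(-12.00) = 412.21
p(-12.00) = -1512.69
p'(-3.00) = 11.57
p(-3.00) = 29.82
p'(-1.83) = -4.81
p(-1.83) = 32.98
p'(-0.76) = -12.61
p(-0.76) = 23.05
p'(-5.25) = 66.17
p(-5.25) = -51.94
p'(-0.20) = -13.95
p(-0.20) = 15.52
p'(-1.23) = -10.03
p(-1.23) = 28.42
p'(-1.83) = -4.81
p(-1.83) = 32.98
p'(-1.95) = -3.51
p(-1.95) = 33.48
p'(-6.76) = 119.84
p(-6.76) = -190.66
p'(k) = 3*k^2 - 8*k + 6*sqrt(2)*k - 12*sqrt(2) + 3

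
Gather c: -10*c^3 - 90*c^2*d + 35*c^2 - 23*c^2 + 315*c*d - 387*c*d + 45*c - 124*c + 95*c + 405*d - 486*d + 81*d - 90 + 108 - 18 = -10*c^3 + c^2*(12 - 90*d) + c*(16 - 72*d)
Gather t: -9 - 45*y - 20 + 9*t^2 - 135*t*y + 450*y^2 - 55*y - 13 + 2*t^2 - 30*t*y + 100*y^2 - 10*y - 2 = 11*t^2 - 165*t*y + 550*y^2 - 110*y - 44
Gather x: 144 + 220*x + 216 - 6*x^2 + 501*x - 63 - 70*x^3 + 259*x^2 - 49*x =-70*x^3 + 253*x^2 + 672*x + 297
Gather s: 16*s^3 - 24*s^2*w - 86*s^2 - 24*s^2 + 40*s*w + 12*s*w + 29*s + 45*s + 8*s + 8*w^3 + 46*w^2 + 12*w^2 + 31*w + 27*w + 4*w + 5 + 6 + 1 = 16*s^3 + s^2*(-24*w - 110) + s*(52*w + 82) + 8*w^3 + 58*w^2 + 62*w + 12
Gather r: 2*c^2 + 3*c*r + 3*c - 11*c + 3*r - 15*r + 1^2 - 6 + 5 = 2*c^2 - 8*c + r*(3*c - 12)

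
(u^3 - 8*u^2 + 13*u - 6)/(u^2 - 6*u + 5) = (u^2 - 7*u + 6)/(u - 5)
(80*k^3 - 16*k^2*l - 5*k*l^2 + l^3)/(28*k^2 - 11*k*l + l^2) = (20*k^2 + k*l - l^2)/(7*k - l)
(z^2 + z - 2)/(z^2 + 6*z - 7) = (z + 2)/(z + 7)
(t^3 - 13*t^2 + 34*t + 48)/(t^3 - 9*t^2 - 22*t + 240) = (t + 1)/(t + 5)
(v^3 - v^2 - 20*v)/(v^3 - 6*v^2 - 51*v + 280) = v*(v + 4)/(v^2 - v - 56)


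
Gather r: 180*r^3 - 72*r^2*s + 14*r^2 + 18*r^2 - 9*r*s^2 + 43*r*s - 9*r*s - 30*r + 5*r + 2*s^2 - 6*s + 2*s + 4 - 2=180*r^3 + r^2*(32 - 72*s) + r*(-9*s^2 + 34*s - 25) + 2*s^2 - 4*s + 2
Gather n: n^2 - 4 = n^2 - 4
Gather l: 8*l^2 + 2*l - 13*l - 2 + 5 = 8*l^2 - 11*l + 3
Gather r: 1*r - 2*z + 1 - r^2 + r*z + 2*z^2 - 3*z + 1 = -r^2 + r*(z + 1) + 2*z^2 - 5*z + 2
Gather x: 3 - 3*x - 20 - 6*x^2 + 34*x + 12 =-6*x^2 + 31*x - 5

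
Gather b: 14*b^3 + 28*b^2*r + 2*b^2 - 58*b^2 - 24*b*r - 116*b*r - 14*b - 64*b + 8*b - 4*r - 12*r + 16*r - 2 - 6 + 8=14*b^3 + b^2*(28*r - 56) + b*(-140*r - 70)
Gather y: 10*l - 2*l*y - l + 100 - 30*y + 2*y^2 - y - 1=9*l + 2*y^2 + y*(-2*l - 31) + 99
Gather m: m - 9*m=-8*m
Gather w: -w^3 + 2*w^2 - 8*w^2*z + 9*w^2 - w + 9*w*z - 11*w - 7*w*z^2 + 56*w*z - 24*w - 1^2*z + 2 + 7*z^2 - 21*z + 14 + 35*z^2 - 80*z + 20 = -w^3 + w^2*(11 - 8*z) + w*(-7*z^2 + 65*z - 36) + 42*z^2 - 102*z + 36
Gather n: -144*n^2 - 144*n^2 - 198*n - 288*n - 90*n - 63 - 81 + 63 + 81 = -288*n^2 - 576*n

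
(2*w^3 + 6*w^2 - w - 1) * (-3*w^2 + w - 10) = -6*w^5 - 16*w^4 - 11*w^3 - 58*w^2 + 9*w + 10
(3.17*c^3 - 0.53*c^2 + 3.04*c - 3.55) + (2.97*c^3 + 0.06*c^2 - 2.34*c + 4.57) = 6.14*c^3 - 0.47*c^2 + 0.7*c + 1.02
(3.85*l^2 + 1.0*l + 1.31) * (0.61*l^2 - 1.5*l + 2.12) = 2.3485*l^4 - 5.165*l^3 + 7.4611*l^2 + 0.155*l + 2.7772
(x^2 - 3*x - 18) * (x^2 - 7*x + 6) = x^4 - 10*x^3 + 9*x^2 + 108*x - 108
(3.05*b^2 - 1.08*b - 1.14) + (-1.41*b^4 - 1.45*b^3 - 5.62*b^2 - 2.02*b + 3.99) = -1.41*b^4 - 1.45*b^3 - 2.57*b^2 - 3.1*b + 2.85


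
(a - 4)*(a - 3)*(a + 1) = a^3 - 6*a^2 + 5*a + 12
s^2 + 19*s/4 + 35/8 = (s + 5/4)*(s + 7/2)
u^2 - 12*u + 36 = (u - 6)^2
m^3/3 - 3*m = m*(m/3 + 1)*(m - 3)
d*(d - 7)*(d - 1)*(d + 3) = d^4 - 5*d^3 - 17*d^2 + 21*d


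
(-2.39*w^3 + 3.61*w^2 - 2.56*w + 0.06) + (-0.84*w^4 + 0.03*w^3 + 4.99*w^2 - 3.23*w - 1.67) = -0.84*w^4 - 2.36*w^3 + 8.6*w^2 - 5.79*w - 1.61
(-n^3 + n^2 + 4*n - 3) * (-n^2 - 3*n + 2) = n^5 + 2*n^4 - 9*n^3 - 7*n^2 + 17*n - 6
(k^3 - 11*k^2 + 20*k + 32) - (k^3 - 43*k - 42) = -11*k^2 + 63*k + 74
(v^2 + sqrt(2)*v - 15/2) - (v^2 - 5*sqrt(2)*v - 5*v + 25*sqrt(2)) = 5*v + 6*sqrt(2)*v - 25*sqrt(2) - 15/2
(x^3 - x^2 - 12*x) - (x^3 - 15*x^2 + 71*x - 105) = 14*x^2 - 83*x + 105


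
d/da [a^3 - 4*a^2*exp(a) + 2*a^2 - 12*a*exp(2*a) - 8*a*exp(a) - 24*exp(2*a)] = -4*a^2*exp(a) + 3*a^2 - 24*a*exp(2*a) - 16*a*exp(a) + 4*a - 60*exp(2*a) - 8*exp(a)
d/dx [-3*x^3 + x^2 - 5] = x*(2 - 9*x)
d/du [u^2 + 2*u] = 2*u + 2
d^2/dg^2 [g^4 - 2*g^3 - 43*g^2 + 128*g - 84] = 12*g^2 - 12*g - 86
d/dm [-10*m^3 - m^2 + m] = -30*m^2 - 2*m + 1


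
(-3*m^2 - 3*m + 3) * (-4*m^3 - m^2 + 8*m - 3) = 12*m^5 + 15*m^4 - 33*m^3 - 18*m^2 + 33*m - 9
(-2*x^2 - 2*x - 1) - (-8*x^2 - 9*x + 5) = 6*x^2 + 7*x - 6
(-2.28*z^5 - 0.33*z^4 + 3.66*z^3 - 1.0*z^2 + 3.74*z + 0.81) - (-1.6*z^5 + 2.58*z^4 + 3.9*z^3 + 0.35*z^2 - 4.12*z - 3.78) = -0.68*z^5 - 2.91*z^4 - 0.24*z^3 - 1.35*z^2 + 7.86*z + 4.59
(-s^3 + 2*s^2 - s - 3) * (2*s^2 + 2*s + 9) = -2*s^5 + 2*s^4 - 7*s^3 + 10*s^2 - 15*s - 27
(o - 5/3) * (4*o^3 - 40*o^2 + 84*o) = 4*o^4 - 140*o^3/3 + 452*o^2/3 - 140*o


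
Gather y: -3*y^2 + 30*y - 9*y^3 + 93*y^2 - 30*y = -9*y^3 + 90*y^2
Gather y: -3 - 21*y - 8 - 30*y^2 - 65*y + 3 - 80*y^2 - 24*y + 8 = -110*y^2 - 110*y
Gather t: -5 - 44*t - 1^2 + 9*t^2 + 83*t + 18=9*t^2 + 39*t + 12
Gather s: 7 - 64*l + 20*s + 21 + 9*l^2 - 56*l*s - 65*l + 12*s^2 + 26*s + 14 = 9*l^2 - 129*l + 12*s^2 + s*(46 - 56*l) + 42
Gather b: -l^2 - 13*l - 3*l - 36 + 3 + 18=-l^2 - 16*l - 15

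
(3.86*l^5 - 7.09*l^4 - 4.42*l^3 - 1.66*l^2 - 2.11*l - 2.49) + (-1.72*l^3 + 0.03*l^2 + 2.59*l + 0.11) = 3.86*l^5 - 7.09*l^4 - 6.14*l^3 - 1.63*l^2 + 0.48*l - 2.38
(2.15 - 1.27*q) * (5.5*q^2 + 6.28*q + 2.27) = -6.985*q^3 + 3.8494*q^2 + 10.6191*q + 4.8805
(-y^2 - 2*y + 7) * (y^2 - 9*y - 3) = -y^4 + 7*y^3 + 28*y^2 - 57*y - 21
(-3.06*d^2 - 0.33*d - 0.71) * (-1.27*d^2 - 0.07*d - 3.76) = 3.8862*d^4 + 0.6333*d^3 + 12.4304*d^2 + 1.2905*d + 2.6696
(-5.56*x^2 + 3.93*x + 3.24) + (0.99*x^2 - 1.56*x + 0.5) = -4.57*x^2 + 2.37*x + 3.74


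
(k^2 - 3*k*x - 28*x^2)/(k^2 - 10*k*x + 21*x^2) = (-k - 4*x)/(-k + 3*x)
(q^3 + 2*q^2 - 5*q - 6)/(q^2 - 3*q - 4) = (q^2 + q - 6)/(q - 4)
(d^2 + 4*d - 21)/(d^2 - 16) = (d^2 + 4*d - 21)/(d^2 - 16)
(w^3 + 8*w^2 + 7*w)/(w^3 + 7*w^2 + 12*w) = (w^2 + 8*w + 7)/(w^2 + 7*w + 12)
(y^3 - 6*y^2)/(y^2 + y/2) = 2*y*(y - 6)/(2*y + 1)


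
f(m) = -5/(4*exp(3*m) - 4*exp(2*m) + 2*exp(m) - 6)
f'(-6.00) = 0.00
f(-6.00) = 0.83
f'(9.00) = 0.00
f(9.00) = 0.00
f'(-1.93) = 0.02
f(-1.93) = 0.86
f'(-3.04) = 0.01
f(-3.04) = 0.85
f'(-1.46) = 0.03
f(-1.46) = 0.88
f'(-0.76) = 0.07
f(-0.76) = 0.90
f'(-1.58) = 0.03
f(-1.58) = 0.87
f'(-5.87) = 0.00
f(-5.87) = 0.83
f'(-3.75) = 0.01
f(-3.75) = 0.84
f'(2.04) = 0.01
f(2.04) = -0.00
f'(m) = -5*(-12*exp(3*m) + 8*exp(2*m) - 2*exp(m))/(4*exp(3*m) - 4*exp(2*m) + 2*exp(m) - 6)^2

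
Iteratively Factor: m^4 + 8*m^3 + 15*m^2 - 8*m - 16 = (m - 1)*(m^3 + 9*m^2 + 24*m + 16) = (m - 1)*(m + 4)*(m^2 + 5*m + 4) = (m - 1)*(m + 1)*(m + 4)*(m + 4)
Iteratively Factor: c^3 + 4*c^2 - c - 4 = (c + 1)*(c^2 + 3*c - 4) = (c + 1)*(c + 4)*(c - 1)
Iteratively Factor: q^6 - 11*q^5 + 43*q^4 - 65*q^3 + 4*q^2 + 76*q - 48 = (q - 1)*(q^5 - 10*q^4 + 33*q^3 - 32*q^2 - 28*q + 48) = (q - 2)*(q - 1)*(q^4 - 8*q^3 + 17*q^2 + 2*q - 24) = (q - 4)*(q - 2)*(q - 1)*(q^3 - 4*q^2 + q + 6) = (q - 4)*(q - 2)*(q - 1)*(q + 1)*(q^2 - 5*q + 6) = (q - 4)*(q - 2)^2*(q - 1)*(q + 1)*(q - 3)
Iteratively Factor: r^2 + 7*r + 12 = (r + 4)*(r + 3)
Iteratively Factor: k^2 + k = (k + 1)*(k)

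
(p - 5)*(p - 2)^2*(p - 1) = p^4 - 10*p^3 + 33*p^2 - 44*p + 20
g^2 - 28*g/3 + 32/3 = (g - 8)*(g - 4/3)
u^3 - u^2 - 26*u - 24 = (u - 6)*(u + 1)*(u + 4)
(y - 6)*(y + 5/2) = y^2 - 7*y/2 - 15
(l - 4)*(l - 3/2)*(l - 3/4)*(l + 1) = l^4 - 21*l^3/4 + 31*l^2/8 + 45*l/8 - 9/2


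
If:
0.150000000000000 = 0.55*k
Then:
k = 0.27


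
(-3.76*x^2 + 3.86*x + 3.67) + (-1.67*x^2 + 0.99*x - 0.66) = -5.43*x^2 + 4.85*x + 3.01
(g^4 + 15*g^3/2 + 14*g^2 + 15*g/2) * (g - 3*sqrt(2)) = g^5 - 3*sqrt(2)*g^4 + 15*g^4/2 - 45*sqrt(2)*g^3/2 + 14*g^3 - 42*sqrt(2)*g^2 + 15*g^2/2 - 45*sqrt(2)*g/2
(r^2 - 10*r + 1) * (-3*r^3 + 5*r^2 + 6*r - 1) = -3*r^5 + 35*r^4 - 47*r^3 - 56*r^2 + 16*r - 1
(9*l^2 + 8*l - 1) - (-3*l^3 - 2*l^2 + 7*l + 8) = 3*l^3 + 11*l^2 + l - 9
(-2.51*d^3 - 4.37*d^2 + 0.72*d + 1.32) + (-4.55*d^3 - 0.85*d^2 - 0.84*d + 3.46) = -7.06*d^3 - 5.22*d^2 - 0.12*d + 4.78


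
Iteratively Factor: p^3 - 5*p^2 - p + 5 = (p + 1)*(p^2 - 6*p + 5) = (p - 1)*(p + 1)*(p - 5)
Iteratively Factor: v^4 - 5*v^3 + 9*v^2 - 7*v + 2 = (v - 1)*(v^3 - 4*v^2 + 5*v - 2) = (v - 2)*(v - 1)*(v^2 - 2*v + 1) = (v - 2)*(v - 1)^2*(v - 1)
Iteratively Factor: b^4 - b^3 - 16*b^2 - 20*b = (b - 5)*(b^3 + 4*b^2 + 4*b) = b*(b - 5)*(b^2 + 4*b + 4) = b*(b - 5)*(b + 2)*(b + 2)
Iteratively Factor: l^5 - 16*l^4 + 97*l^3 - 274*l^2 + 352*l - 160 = (l - 4)*(l^4 - 12*l^3 + 49*l^2 - 78*l + 40) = (l - 5)*(l - 4)*(l^3 - 7*l^2 + 14*l - 8) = (l - 5)*(l - 4)^2*(l^2 - 3*l + 2) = (l - 5)*(l - 4)^2*(l - 2)*(l - 1)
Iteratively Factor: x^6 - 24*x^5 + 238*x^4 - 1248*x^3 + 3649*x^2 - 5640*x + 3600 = (x - 4)*(x^5 - 20*x^4 + 158*x^3 - 616*x^2 + 1185*x - 900) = (x - 4)^2*(x^4 - 16*x^3 + 94*x^2 - 240*x + 225) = (x - 4)^2*(x - 3)*(x^3 - 13*x^2 + 55*x - 75) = (x - 4)^2*(x - 3)^2*(x^2 - 10*x + 25) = (x - 5)*(x - 4)^2*(x - 3)^2*(x - 5)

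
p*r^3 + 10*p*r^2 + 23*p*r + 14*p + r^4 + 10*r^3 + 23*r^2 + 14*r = (p + r)*(r + 1)*(r + 2)*(r + 7)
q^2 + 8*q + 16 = (q + 4)^2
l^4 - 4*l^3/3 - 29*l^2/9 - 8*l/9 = l*(l - 8/3)*(l + 1/3)*(l + 1)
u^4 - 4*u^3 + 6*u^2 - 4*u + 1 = (u - 1)^4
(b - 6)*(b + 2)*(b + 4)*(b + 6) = b^4 + 6*b^3 - 28*b^2 - 216*b - 288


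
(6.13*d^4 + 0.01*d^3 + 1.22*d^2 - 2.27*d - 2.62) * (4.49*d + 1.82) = 27.5237*d^5 + 11.2015*d^4 + 5.496*d^3 - 7.9719*d^2 - 15.8952*d - 4.7684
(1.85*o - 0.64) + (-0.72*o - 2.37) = 1.13*o - 3.01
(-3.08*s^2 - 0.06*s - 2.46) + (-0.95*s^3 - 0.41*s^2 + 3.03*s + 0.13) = -0.95*s^3 - 3.49*s^2 + 2.97*s - 2.33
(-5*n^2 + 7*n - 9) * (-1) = 5*n^2 - 7*n + 9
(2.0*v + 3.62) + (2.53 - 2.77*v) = 6.15 - 0.77*v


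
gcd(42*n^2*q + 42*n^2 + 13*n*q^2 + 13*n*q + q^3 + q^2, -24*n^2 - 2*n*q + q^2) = 1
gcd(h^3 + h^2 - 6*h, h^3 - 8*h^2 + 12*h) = h^2 - 2*h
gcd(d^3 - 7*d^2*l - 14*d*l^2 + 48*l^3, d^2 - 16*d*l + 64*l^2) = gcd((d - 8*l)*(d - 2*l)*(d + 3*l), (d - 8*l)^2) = d - 8*l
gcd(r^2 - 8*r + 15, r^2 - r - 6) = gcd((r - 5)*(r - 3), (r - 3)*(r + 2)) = r - 3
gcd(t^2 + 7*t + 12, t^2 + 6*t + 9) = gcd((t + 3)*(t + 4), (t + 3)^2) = t + 3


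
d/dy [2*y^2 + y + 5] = 4*y + 1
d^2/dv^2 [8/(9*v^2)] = 16/(3*v^4)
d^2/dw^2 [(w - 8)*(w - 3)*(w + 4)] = 6*w - 14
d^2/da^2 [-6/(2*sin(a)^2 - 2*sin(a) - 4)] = 3*(4*sin(a)^3 - 7*sin(a)^2 + 10*sin(a) - 6)/((sin(a) - 2)^3*(sin(a) + 1)^2)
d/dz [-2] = 0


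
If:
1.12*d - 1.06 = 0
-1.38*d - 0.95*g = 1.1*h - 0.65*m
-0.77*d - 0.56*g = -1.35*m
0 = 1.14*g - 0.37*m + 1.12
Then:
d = 0.95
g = -0.93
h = -0.29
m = 0.15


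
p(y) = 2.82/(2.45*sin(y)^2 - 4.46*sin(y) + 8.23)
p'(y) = 2.82*(-4.9*sin(y)*cos(y) + 4.46*cos(y))/(2.45*sin(y)^2 - 4.46*sin(y) + 8.23)^2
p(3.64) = 0.26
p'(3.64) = -0.14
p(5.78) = 0.26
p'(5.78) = 0.14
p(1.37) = 0.45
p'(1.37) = -0.00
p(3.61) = 0.26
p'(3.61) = -0.15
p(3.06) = 0.36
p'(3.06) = -0.18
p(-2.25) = 0.21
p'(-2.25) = -0.08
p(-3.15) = 0.34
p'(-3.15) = -0.19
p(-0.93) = 0.21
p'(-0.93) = 0.08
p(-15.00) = 0.23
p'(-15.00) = -0.11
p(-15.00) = 0.23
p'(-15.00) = -0.11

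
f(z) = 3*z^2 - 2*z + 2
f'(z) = 6*z - 2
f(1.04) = 3.16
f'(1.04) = 4.24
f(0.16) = 1.76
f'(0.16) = -1.04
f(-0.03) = 2.06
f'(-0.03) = -2.18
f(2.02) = 10.20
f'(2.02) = 10.12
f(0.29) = 1.67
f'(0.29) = -0.26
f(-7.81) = 200.61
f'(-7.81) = -48.86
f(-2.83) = 31.69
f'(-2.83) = -18.98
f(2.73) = 18.90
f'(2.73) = 14.38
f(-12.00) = 458.00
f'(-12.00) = -74.00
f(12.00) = 410.00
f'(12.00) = 70.00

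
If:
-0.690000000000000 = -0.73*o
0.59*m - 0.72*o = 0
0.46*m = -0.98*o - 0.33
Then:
No Solution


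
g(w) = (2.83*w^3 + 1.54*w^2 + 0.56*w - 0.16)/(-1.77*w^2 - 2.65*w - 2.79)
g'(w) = (3.54*w + 2.65)*(2.83*w^3 + 1.54*w^2 + 0.56*w - 0.16)/(-1.77*w^2 - 2.65*w - 2.79)^2 + (8.49*w^2 + 3.08*w + 0.56)/(-1.77*w^2 - 2.65*w - 2.79)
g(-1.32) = 1.99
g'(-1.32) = -3.06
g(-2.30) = 4.58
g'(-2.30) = -2.19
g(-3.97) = 7.70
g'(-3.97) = -1.71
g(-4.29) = 8.24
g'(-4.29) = -1.68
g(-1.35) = 2.08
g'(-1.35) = -3.05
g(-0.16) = 0.09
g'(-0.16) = -0.20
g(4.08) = -5.11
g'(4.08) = -1.56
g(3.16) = -3.69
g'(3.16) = -1.53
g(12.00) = -17.68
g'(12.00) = -1.60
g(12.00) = -17.68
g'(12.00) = -1.60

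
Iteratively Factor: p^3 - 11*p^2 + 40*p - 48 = (p - 4)*(p^2 - 7*p + 12) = (p - 4)*(p - 3)*(p - 4)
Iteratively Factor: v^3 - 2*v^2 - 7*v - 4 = (v + 1)*(v^2 - 3*v - 4) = (v + 1)^2*(v - 4)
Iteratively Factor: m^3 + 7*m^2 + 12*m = (m + 3)*(m^2 + 4*m) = (m + 3)*(m + 4)*(m)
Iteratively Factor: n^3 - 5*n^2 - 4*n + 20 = (n - 2)*(n^2 - 3*n - 10) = (n - 2)*(n + 2)*(n - 5)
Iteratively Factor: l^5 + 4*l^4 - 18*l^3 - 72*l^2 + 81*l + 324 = (l + 3)*(l^4 + l^3 - 21*l^2 - 9*l + 108) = (l - 3)*(l + 3)*(l^3 + 4*l^2 - 9*l - 36) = (l - 3)^2*(l + 3)*(l^2 + 7*l + 12) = (l - 3)^2*(l + 3)^2*(l + 4)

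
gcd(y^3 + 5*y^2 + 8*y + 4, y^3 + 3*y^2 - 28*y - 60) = y + 2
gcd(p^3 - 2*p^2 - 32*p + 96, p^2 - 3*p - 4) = p - 4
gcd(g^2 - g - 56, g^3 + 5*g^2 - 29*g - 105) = g + 7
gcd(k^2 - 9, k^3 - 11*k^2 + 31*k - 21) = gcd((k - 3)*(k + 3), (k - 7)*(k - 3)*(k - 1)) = k - 3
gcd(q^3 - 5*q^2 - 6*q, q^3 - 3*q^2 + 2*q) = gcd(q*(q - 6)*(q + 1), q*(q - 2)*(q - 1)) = q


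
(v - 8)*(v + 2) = v^2 - 6*v - 16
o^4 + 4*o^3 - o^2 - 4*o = o*(o - 1)*(o + 1)*(o + 4)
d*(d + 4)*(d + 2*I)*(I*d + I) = I*d^4 - 2*d^3 + 5*I*d^3 - 10*d^2 + 4*I*d^2 - 8*d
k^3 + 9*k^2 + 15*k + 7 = (k + 1)^2*(k + 7)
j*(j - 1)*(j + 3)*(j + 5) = j^4 + 7*j^3 + 7*j^2 - 15*j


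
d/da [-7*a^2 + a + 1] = 1 - 14*a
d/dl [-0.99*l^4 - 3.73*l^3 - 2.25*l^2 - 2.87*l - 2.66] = -3.96*l^3 - 11.19*l^2 - 4.5*l - 2.87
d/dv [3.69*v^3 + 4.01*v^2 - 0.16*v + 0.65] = 11.07*v^2 + 8.02*v - 0.16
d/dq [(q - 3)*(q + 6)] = 2*q + 3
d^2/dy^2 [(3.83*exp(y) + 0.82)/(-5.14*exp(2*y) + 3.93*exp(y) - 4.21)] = (-101.187068*exp(4*y) - 164.023054*exp(3*y) + 546.965904*exp(2*y) - 5.05608500000003*exp(y) - 81.450449)*exp(y)/(135.796744*exp(6*y) - 311.487084*exp(5*y) + 571.839906*exp(4*y) - 570.955509*exp(3*y) + 468.374709*exp(2*y) - 208.967139*exp(y) + 74.618461)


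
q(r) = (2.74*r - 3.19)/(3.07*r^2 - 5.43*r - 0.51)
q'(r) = (5.43 - 6.14*r)*(2.74*r - 3.19)/(3.07*r^2 - 5.43*r - 0.51)^2 + 2.74/(3.07*r^2 - 5.43*r - 0.51) = (-8.4118*r^2 + 19.5866*r - 18.7191)/(9.4249*r^4 - 33.3402*r^3 + 26.3535*r^2 + 5.5386*r + 0.2601)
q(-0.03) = 9.50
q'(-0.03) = -162.90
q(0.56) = 0.64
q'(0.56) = -1.55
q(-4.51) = -0.18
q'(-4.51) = -0.04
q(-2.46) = -0.32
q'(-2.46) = -0.12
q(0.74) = 0.41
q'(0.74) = -1.09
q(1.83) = -11.00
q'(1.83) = -401.93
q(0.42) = 0.91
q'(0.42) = -2.37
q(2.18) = 1.24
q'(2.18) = -3.18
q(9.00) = 0.11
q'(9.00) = -0.01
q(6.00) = 0.17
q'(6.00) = -0.03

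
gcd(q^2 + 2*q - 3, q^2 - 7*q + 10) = 1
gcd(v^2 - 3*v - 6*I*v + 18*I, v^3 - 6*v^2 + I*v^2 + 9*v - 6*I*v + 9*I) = v - 3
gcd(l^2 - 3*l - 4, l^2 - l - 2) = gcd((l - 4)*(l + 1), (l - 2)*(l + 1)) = l + 1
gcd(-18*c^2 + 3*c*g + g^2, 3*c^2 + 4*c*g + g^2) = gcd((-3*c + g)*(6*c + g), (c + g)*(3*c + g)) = 1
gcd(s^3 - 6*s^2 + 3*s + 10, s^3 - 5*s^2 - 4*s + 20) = s^2 - 7*s + 10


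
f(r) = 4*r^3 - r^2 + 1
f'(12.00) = 1704.00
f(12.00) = 6769.00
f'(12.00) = 1704.00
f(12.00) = 6769.00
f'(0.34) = 0.71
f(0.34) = 1.04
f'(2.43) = 66.00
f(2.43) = 52.49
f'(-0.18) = 0.75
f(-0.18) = 0.94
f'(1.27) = 16.81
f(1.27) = 7.58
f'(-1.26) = 21.57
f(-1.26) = -8.59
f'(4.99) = 288.82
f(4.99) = 473.11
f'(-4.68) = 272.19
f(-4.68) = -430.92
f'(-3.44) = 148.88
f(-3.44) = -173.66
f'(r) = 12*r^2 - 2*r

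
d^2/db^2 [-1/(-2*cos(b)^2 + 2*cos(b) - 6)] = (4*(1 - cos(b)^2)^2 - 9*cos(b)^2 + 27*cos(b)/4 - 3*cos(3*b)/4)/(2*(-cos(b)^2 + cos(b) - 3)^3)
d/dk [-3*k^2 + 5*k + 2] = 5 - 6*k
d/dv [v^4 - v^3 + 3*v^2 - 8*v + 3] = 4*v^3 - 3*v^2 + 6*v - 8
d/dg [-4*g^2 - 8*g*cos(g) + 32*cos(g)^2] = 8*g*sin(g) - 8*g - 32*sin(2*g) - 8*cos(g)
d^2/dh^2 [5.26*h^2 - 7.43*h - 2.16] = 10.5200000000000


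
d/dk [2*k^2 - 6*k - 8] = 4*k - 6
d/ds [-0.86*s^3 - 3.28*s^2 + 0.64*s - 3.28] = -2.58*s^2 - 6.56*s + 0.64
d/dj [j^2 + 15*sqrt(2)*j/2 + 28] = 2*j + 15*sqrt(2)/2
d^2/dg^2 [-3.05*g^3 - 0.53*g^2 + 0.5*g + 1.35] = -18.3*g - 1.06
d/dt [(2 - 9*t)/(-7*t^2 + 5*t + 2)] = 7*(-9*t^2 + 4*t - 4)/(49*t^4 - 70*t^3 - 3*t^2 + 20*t + 4)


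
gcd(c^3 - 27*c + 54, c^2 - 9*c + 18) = c - 3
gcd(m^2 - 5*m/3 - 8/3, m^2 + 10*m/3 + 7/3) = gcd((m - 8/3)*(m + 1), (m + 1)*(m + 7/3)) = m + 1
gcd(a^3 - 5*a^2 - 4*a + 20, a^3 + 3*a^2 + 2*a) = a + 2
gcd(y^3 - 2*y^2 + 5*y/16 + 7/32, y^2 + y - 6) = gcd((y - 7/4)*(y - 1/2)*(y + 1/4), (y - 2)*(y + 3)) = 1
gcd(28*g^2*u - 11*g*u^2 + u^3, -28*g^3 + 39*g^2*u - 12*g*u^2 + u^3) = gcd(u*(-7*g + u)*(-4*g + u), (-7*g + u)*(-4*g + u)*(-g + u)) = 28*g^2 - 11*g*u + u^2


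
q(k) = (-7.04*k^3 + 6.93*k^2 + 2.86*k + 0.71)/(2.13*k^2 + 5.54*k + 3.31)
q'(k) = (-4.26*k - 5.54)*(-7.04*k^3 + 6.93*k^2 + 2.86*k + 0.71)/(2.13*k^2 + 5.54*k + 3.31)^2 + (-21.12*k^2 + 13.86*k + 2.86)/(2.13*k^2 + 5.54*k + 3.31)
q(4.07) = -5.68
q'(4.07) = -2.63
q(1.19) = 0.16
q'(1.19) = -0.95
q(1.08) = 0.26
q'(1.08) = -0.80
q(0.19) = 0.33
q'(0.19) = 0.60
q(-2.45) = 55.04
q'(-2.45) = 44.27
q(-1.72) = 631.00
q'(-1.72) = 12643.53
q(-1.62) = -590.62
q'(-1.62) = 11746.51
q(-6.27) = 38.05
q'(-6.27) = -2.08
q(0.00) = 0.21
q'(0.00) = 0.51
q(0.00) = 0.21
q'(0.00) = 0.51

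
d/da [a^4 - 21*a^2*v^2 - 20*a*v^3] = 4*a^3 - 42*a*v^2 - 20*v^3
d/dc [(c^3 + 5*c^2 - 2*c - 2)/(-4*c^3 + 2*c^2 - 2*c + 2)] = (11*c^4 - 10*c^3 - 12*c^2 + 14*c - 4)/(2*(4*c^6 - 4*c^5 + 5*c^4 - 6*c^3 + 3*c^2 - 2*c + 1))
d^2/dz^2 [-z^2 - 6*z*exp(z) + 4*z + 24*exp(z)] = -6*z*exp(z) + 12*exp(z) - 2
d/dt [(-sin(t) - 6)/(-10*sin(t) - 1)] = -59*cos(t)/(10*sin(t) + 1)^2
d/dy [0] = 0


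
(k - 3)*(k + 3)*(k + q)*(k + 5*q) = k^4 + 6*k^3*q + 5*k^2*q^2 - 9*k^2 - 54*k*q - 45*q^2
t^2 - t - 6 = (t - 3)*(t + 2)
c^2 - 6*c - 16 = (c - 8)*(c + 2)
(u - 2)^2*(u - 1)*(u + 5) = u^4 - 17*u^2 + 36*u - 20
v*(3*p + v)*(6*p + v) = 18*p^2*v + 9*p*v^2 + v^3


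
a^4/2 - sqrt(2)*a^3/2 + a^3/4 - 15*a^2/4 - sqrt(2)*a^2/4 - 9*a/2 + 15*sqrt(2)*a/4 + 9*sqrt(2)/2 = (a/2 + 1)*(a - 3)*(a + 3/2)*(a - sqrt(2))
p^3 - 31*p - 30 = (p - 6)*(p + 1)*(p + 5)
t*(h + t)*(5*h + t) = 5*h^2*t + 6*h*t^2 + t^3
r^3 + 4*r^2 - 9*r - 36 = (r - 3)*(r + 3)*(r + 4)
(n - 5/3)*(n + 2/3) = n^2 - n - 10/9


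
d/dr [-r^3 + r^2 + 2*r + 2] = -3*r^2 + 2*r + 2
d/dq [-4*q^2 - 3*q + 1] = -8*q - 3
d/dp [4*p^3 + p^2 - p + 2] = 12*p^2 + 2*p - 1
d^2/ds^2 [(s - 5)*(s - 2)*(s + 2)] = 6*s - 10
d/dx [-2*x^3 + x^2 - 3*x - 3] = -6*x^2 + 2*x - 3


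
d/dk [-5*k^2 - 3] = -10*k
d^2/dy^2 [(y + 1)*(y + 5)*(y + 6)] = 6*y + 24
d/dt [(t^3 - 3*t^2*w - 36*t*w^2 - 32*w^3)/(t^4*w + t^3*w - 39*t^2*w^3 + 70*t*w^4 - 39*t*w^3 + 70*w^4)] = (3*(t^2 - 2*t*w - 12*w^2)*(t^4 + t^3 - 39*t^2*w^2 + 70*t*w^3 - 39*t*w^2 + 70*w^3) + (-t^3 + 3*t^2*w + 36*t*w^2 + 32*w^3)*(4*t^3 + 3*t^2 - 78*t*w^2 + 70*w^3 - 39*w^2))/(w*(t^4 + t^3 - 39*t^2*w^2 + 70*t*w^3 - 39*t*w^2 + 70*w^3)^2)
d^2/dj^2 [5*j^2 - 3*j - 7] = 10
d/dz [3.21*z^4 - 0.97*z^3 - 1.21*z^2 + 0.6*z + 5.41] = 12.84*z^3 - 2.91*z^2 - 2.42*z + 0.6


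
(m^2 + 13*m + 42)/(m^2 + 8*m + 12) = (m + 7)/(m + 2)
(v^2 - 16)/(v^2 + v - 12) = (v - 4)/(v - 3)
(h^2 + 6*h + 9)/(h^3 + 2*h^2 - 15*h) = (h^2 + 6*h + 9)/(h*(h^2 + 2*h - 15))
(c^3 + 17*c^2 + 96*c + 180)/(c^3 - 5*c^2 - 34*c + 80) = (c^2 + 12*c + 36)/(c^2 - 10*c + 16)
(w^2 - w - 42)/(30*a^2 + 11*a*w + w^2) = (w^2 - w - 42)/(30*a^2 + 11*a*w + w^2)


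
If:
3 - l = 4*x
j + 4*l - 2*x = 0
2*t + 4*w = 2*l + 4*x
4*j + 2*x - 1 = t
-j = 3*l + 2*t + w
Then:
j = -21/58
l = 12/29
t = -67/58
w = 83/58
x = 75/116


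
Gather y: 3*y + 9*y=12*y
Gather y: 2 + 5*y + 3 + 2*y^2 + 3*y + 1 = 2*y^2 + 8*y + 6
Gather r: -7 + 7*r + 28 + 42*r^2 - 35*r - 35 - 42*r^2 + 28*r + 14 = 0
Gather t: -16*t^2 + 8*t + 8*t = -16*t^2 + 16*t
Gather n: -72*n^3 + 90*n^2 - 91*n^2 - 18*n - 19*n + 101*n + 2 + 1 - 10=-72*n^3 - n^2 + 64*n - 7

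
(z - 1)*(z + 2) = z^2 + z - 2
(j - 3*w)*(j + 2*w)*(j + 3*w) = j^3 + 2*j^2*w - 9*j*w^2 - 18*w^3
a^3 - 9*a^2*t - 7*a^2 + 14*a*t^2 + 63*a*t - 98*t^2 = (a - 7)*(a - 7*t)*(a - 2*t)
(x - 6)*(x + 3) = x^2 - 3*x - 18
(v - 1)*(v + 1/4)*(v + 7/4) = v^3 + v^2 - 25*v/16 - 7/16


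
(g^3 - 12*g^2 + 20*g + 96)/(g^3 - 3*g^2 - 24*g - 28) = (g^2 - 14*g + 48)/(g^2 - 5*g - 14)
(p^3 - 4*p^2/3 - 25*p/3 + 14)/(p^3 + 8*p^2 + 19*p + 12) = (3*p^2 - 13*p + 14)/(3*(p^2 + 5*p + 4))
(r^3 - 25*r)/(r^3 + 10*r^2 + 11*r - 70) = r*(r - 5)/(r^2 + 5*r - 14)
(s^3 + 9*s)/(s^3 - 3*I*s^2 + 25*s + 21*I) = s*(s - 3*I)/(s^2 - 6*I*s + 7)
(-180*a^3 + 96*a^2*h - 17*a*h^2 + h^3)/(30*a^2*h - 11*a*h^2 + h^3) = (-6*a + h)/h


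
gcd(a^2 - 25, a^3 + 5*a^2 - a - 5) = a + 5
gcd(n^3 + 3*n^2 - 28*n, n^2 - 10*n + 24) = n - 4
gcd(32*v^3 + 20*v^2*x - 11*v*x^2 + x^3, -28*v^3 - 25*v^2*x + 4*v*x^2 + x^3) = -4*v^2 - 3*v*x + x^2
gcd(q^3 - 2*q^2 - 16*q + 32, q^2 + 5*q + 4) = q + 4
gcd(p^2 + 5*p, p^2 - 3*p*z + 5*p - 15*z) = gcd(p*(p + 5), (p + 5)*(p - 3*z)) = p + 5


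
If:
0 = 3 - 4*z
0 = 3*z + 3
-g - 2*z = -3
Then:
No Solution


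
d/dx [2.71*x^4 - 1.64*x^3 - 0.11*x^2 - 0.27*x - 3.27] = 10.84*x^3 - 4.92*x^2 - 0.22*x - 0.27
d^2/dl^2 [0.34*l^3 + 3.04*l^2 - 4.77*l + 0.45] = 2.04*l + 6.08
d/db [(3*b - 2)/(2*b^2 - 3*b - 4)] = 2*(-3*b^2 + 4*b - 9)/(4*b^4 - 12*b^3 - 7*b^2 + 24*b + 16)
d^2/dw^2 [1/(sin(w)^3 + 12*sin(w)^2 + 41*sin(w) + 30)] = (-9*sin(w)^5 - 123*sin(w)^4 - 523*sin(w)^3 - 491*sin(w)^2 + 1360*sin(w) + 2642)/((sin(w) + 1)^2*(sin(w) + 5)^3*(sin(w) + 6)^3)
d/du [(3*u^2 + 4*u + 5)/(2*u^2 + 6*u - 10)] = 5*(u^2 - 8*u - 7)/(2*(u^4 + 6*u^3 - u^2 - 30*u + 25))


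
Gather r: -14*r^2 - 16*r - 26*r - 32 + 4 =-14*r^2 - 42*r - 28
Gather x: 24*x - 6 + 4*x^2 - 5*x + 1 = 4*x^2 + 19*x - 5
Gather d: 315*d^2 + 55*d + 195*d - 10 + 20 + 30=315*d^2 + 250*d + 40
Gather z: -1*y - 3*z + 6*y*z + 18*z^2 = -y + 18*z^2 + z*(6*y - 3)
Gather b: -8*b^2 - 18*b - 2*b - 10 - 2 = -8*b^2 - 20*b - 12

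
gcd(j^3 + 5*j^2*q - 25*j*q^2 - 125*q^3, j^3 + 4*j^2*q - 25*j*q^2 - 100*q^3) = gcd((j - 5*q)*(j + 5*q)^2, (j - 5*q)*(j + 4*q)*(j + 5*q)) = -j^2 + 25*q^2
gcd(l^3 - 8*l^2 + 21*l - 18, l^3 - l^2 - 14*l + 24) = l^2 - 5*l + 6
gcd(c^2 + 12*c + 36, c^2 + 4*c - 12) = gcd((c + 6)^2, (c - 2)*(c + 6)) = c + 6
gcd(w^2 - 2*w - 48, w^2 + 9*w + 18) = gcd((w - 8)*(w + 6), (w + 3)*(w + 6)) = w + 6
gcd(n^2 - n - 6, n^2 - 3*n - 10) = n + 2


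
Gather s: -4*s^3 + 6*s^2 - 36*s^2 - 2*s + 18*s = -4*s^3 - 30*s^2 + 16*s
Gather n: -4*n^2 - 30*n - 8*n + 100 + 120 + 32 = -4*n^2 - 38*n + 252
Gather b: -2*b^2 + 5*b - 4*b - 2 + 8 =-2*b^2 + b + 6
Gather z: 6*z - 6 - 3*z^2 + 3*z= -3*z^2 + 9*z - 6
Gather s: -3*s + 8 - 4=4 - 3*s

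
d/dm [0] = 0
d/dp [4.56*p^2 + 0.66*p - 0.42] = 9.12*p + 0.66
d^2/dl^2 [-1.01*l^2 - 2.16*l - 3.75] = -2.02000000000000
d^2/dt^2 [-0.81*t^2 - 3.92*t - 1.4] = -1.62000000000000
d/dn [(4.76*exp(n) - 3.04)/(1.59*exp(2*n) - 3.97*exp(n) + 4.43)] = (-7.5684*exp(2*n) + 9.6672*exp(n) + 9.018)*exp(n)/(2.5281*exp(4*n) - 12.6246*exp(3*n) + 29.8483*exp(2*n) - 35.1742*exp(n) + 19.6249)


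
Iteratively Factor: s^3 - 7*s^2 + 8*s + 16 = (s + 1)*(s^2 - 8*s + 16) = (s - 4)*(s + 1)*(s - 4)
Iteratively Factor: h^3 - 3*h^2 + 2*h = (h - 2)*(h^2 - h) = (h - 2)*(h - 1)*(h)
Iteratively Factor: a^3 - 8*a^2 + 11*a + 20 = (a + 1)*(a^2 - 9*a + 20) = (a - 4)*(a + 1)*(a - 5)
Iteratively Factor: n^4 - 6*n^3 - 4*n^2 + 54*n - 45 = (n - 3)*(n^3 - 3*n^2 - 13*n + 15) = (n - 3)*(n - 1)*(n^2 - 2*n - 15) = (n - 3)*(n - 1)*(n + 3)*(n - 5)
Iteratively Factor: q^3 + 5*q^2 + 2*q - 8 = (q + 4)*(q^2 + q - 2) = (q + 2)*(q + 4)*(q - 1)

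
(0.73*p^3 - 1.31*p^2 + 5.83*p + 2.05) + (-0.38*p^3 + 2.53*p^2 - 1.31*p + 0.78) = 0.35*p^3 + 1.22*p^2 + 4.52*p + 2.83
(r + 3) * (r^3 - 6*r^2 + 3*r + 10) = r^4 - 3*r^3 - 15*r^2 + 19*r + 30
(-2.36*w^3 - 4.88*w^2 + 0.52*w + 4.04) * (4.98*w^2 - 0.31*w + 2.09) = -11.7528*w^5 - 23.5708*w^4 - 0.829999999999999*w^3 + 9.7588*w^2 - 0.1656*w + 8.4436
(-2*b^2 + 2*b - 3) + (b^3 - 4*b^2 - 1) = b^3 - 6*b^2 + 2*b - 4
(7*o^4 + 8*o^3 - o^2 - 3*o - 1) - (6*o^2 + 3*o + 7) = 7*o^4 + 8*o^3 - 7*o^2 - 6*o - 8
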